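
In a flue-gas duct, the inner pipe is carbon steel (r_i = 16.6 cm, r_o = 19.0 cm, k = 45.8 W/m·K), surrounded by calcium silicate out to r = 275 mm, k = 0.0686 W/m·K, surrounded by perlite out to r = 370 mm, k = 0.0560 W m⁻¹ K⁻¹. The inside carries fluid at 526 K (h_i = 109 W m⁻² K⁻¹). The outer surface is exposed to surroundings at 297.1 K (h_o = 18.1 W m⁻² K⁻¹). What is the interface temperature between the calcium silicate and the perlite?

T = 412 K

Series thermal resistances, inner to outer:
  R'_conv,in = 1/(2πr h) = 1/(2π·0.166·109) = 0.008796 m·K/W
  R'_carbon steel = ln(0.190/0.166)/(2πk) = 0.1350/(2π·45.8) = 4.693×10^-4 m·K/W
  R'_calcium silicate = ln(0.275/0.190)/(2πk) = 0.3697/(2π·0.0686) = 0.8578 m·K/W
  R'_perlite = ln(0.370/0.275)/(2πk) = 0.2967/(2π·0.0560) = 0.8433 m·K/W
  R'_conv,out = 1/(2πr h) = 1/(2π·0.370·18.1) = 0.02377 m·K/W
ΣR = 0.008796 + 4.693×10^-4 + 0.8578 + 0.8433 + 0.02377 = 1.734 m·K/W
Q' = ΔT/ΣR = (526 K − 297.1 K)/1.734 = 132.0 W/m
From the inner boundary to the calcium silicate/perlite interface, ΣR_partial = 0.8671 m·K/W.
T_interface = T_in − Q'·ΣR_partial = 526 K − (132.0)(0.8671) = 412 K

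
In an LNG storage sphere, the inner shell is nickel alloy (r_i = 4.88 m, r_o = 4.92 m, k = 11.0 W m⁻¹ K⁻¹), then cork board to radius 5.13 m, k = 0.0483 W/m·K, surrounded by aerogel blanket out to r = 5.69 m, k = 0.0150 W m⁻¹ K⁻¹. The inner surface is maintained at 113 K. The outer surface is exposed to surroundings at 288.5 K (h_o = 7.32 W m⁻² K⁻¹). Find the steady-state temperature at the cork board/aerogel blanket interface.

Treat each layer as a resistance in series:
  R_nickel alloy = (1/4.88 − 1/4.92)/(4πk) = 0.001666/(4π·11.0) = 1.205×10^-5 K/W
  R_cork board = (1/4.92 − 1/5.13)/(4πk) = 0.008320/(4π·0.0483) = 0.01371 K/W
  R_aerogel blanket = (1/5.13 − 1/5.69)/(4πk) = 0.01918/(4π·0.0150) = 0.1018 K/W
  R_conv,out = 1/(4πr²h) = 1/(4π·5.69²·7.32) = 3.358×10^-4 K/W
ΣR = 1.205×10^-5 + 0.01371 + 0.1018 + 3.358×10^-4 = 0.1159 K/W
Q = ΔT/ΣR = (113 K − 288.5 K)/0.1159 = -1514 W
From the inner boundary to the cork board/aerogel blanket interface, ΣR_partial = 0.01372 K/W.
T_interface = T_in − Q·ΣR_partial = 113 K − (-1514)(0.01372) = 134 K

T = 134 K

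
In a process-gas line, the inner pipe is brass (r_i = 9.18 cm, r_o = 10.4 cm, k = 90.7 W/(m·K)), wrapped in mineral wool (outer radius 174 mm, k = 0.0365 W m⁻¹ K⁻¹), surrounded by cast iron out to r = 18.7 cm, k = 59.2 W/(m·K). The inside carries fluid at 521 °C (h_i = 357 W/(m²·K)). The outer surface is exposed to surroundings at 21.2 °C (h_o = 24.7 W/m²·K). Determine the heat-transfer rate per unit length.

Q' = 219 W/m

Series thermal resistances, inner to outer:
  R'_conv,in = 1/(2πr h) = 1/(2π·0.0918·357) = 0.004856 m·K/W
  R'_brass = ln(0.104/0.0918)/(2πk) = 0.1248/(2π·90.7) = 2.190×10^-4 m·K/W
  R'_mineral wool = ln(0.174/0.104)/(2πk) = 0.5147/(2π·0.0365) = 2.244 m·K/W
  R'_cast iron = ln(0.187/0.174)/(2πk) = 0.07205/(2π·59.2) = 1.937×10^-4 m·K/W
  R'_conv,out = 1/(2πr h) = 1/(2π·0.187·24.7) = 0.03446 m·K/W
ΣR = 0.004856 + 2.190×10^-4 + 2.244 + 1.937×10^-4 + 0.03446 = 2.284 m·K/W
Q' = ΔT/ΣR = (521 °C − 21.2 °C)/2.284 = 219 W/m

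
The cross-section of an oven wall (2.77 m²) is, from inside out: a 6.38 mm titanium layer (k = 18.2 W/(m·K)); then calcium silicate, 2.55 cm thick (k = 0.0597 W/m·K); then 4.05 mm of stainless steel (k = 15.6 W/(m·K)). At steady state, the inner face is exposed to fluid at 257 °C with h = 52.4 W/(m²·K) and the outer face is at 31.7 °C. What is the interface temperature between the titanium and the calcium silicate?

T = 247 °C

Series thermal resistances, inner to outer:
  R_conv,in = 1/(hA) = 1/(52.4·2.77) = 0.006890 K/W
  R_titanium = L/(kA) = 0.00638/(18.2·2.77) = 1.266×10^-4 K/W
  R_calcium silicate = L/(kA) = 0.0255/(0.0597·2.77) = 0.1542 K/W
  R_stainless steel = L/(kA) = 0.00405/(15.6·2.77) = 9.372×10^-5 K/W
ΣR = 0.006890 + 1.266×10^-4 + 0.1542 + 9.372×10^-5 = 0.1613 K/W
Q = ΔT/ΣR = (257 °C − 31.7 °C)/0.1613 = 1397 W
From the inner boundary to the titanium/calcium silicate interface, ΣR_partial = 0.007017 K/W.
T_interface = T_in − Q·ΣR_partial = 257 °C − (1397)(0.007017) = 247 °C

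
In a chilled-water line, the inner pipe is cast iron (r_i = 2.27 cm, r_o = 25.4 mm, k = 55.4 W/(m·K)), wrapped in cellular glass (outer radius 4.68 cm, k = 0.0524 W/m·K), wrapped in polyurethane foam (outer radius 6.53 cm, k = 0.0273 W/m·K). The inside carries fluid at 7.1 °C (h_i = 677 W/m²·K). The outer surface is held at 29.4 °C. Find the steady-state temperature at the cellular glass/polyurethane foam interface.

T = 18.0 °C

Resistance network (inner→outer):
  R'_conv,in = 1/(2πr h) = 1/(2π·0.0227·677) = 0.01036 m·K/W
  R'_cast iron = ln(0.0254/0.0227)/(2πk) = 0.1124/(2π·55.4) = 3.229×10^-4 m·K/W
  R'_cellular glass = ln(0.0468/0.0254)/(2πk) = 0.6111/(2π·0.0524) = 1.856 m·K/W
  R'_polyurethane foam = ln(0.0653/0.0468)/(2πk) = 0.3331/(2π·0.0273) = 1.942 m·K/W
ΣR = 0.01036 + 3.229×10^-4 + 1.856 + 1.942 = 3.809 m·K/W
Q' = ΔT/ΣR = (7.1 °C − 29.4 °C)/3.809 = -5.855 W/m
From the inner boundary to the cellular glass/polyurethane foam interface, ΣR_partial = 1.867 m·K/W.
T_interface = T_in − Q'·ΣR_partial = 7.1 °C − (-5.855)(1.867) = 18.0 °C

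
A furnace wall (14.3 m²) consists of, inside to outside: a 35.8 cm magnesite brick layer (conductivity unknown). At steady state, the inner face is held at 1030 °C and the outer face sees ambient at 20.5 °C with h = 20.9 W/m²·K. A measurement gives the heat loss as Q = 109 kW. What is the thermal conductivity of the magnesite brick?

k = 4.23 W/m·K

ΣR = ΔT/Q = |1030 − 20.5|/1.09×10^5 = 0.009261 K/W
Known resistances:
  R_conv,out = 1/(hA) = 1/(20.9·14.3) = 0.003346 K/W
R_magnesite brick = ΣR − ΣR_known = 0.009261 − 0.003346 = 0.005915 K/W
L/(kA) = 0.005915 ⇒ k = 0.358/(0.005915·14.3) = 4.23 W/m·K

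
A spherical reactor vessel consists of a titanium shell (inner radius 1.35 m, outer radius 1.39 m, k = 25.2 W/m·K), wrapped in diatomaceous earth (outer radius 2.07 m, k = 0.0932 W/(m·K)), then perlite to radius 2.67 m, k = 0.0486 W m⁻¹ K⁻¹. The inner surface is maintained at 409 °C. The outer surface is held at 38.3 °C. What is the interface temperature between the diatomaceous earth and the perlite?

Series thermal resistances, inner to outer:
  R_titanium = (1/1.35 − 1/1.39)/(4πk) = 0.02132/(4π·25.2) = 6.731×10^-5 K/W
  R_diatomaceous earth = (1/1.39 − 1/2.07)/(4πk) = 0.2363/(4π·0.0932) = 0.2018 K/W
  R_perlite = (1/2.07 − 1/2.67)/(4πk) = 0.1086/(4π·0.0486) = 0.1778 K/W
ΣR = 6.731×10^-5 + 0.2018 + 0.1778 = 0.3797 K/W
Q = ΔT/ΣR = (409 °C − 38.3 °C)/0.3797 = 976.3 W
From the inner boundary to the diatomaceous earth/perlite interface, ΣR_partial = 0.2019 K/W.
T_interface = T_in − Q·ΣR_partial = 409 °C − (976.3)(0.2019) = 212 °C

T = 212 °C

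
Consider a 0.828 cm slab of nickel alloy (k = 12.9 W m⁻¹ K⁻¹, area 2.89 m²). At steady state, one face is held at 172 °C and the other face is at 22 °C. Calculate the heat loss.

Q = kA·ΔT/L = 12.9 × 2.89 × |172 °C − 22 °C| / 0.00828 = 6.75×10^5 W

Q = 6.75×10^5 W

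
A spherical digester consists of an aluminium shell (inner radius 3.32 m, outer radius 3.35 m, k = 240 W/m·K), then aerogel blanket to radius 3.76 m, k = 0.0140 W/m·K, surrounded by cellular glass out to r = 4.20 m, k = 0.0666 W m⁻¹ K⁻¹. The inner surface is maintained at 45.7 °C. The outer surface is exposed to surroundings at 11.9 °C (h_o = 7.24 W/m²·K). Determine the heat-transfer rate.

Series thermal resistances, inner to outer:
  R_aluminium = (1/3.32 − 1/3.35)/(4πk) = 0.002697/(4π·240) = 8.944×10^-7 K/W
  R_aerogel blanket = (1/3.35 − 1/3.76)/(4πk) = 0.03255/(4π·0.0140) = 0.1850 K/W
  R_cellular glass = (1/3.76 − 1/4.20)/(4πk) = 0.02786/(4π·0.0666) = 0.03329 K/W
  R_conv,out = 1/(4πr²h) = 1/(4π·4.20²·7.24) = 6.231×10^-4 K/W
ΣR = 8.944×10^-7 + 0.1850 + 0.03329 + 6.231×10^-4 = 0.2189 K/W
Q = ΔT/ΣR = (45.7 °C − 11.9 °C)/0.2189 = 154 W

Q = 154 W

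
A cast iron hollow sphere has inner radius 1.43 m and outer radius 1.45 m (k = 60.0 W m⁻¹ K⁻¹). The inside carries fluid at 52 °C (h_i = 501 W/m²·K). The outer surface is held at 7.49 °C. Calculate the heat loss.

Q = 492 kW

Resistance network (inner→outer):
  R_conv,in = 1/(4πr²h) = 1/(4π·1.43²·501) = 7.767×10^-5 K/W
  R_cast iron = (1/1.43 − 1/1.45)/(4πk) = 0.009646/(4π·60.0) = 1.279×10^-5 K/W
ΣR = 7.767×10^-5 + 1.279×10^-5 = 9.046×10^-5 K/W
Q = ΔT/ΣR = (52 °C − 7.49 °C)/9.046×10^-5 = 4.92×10^5 W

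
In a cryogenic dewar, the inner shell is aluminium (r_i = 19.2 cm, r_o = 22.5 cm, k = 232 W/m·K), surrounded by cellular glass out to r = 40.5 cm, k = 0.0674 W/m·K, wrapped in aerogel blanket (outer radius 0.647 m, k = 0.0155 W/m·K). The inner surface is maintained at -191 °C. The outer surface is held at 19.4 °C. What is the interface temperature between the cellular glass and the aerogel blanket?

T = -122 °C

Resistance network (inner→outer):
  R_aluminium = (1/0.192 − 1/0.225)/(4πk) = 0.7639/(4π·232) = 2.620×10^-4 K/W
  R_cellular glass = (1/0.225 − 1/0.405)/(4πk) = 1.975/(4π·0.0674) = 2.332 K/W
  R_aerogel blanket = (1/0.405 − 1/0.647)/(4πk) = 0.9235/(4π·0.0155) = 4.741 K/W
ΣR = 2.620×10^-4 + 2.332 + 4.741 = 7.073 K/W
Q = ΔT/ΣR = (-191 °C − 19.4 °C)/7.073 = -29.75 W
From the inner boundary to the cellular glass/aerogel blanket interface, ΣR_partial = 2.332 K/W.
T_interface = T_in − Q·ΣR_partial = -191 °C − (-29.75)(2.332) = -122 °C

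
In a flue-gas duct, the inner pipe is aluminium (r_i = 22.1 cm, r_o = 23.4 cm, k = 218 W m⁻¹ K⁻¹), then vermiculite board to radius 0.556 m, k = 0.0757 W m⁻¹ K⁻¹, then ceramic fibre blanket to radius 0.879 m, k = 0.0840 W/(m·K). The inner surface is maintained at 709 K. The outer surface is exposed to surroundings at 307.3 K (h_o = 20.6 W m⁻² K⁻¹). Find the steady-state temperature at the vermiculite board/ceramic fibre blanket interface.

Series thermal resistances, inner to outer:
  R'_aluminium = ln(0.234/0.221)/(2πk) = 0.05716/(2π·218) = 4.173×10^-5 m·K/W
  R'_vermiculite board = ln(0.556/0.234)/(2πk) = 0.8654/(2π·0.0757) = 1.820 m·K/W
  R'_ceramic fibre blanket = ln(0.879/0.556)/(2πk) = 0.4580/(2π·0.0840) = 0.8678 m·K/W
  R'_conv,out = 1/(2πr h) = 1/(2π·0.879·20.6) = 0.008789 m·K/W
ΣR = 4.173×10^-5 + 1.820 + 0.8678 + 0.008789 = 2.697 m·K/W
Q' = ΔT/ΣR = (709 K − 307.3 K)/2.697 = 148.9 W/m
From the inner boundary to the vermiculite board/ceramic fibre blanket interface, ΣR_partial = 1.820 m·K/W.
T_interface = T_in − Q'·ΣR_partial = 709 K − (148.9)(1.820) = 438 K

T = 438 K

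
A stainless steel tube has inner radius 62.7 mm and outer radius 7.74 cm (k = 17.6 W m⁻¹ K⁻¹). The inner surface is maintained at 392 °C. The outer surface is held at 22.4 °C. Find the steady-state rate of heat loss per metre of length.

Q' = 194 kW/m

Q' = 2πk·ΔT/ln(r₂/r₁) = 2π × 17.6 × 369.6 / ln(0.0774/0.0627) = 1.94×10^5 W/m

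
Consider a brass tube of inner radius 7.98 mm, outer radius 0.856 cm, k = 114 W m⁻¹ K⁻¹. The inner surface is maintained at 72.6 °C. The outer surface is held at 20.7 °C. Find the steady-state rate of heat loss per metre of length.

Q' = 530 kW/m

Q' = 2πk·ΔT/ln(r₂/r₁) = 2π × 114 × 51.9 / ln(0.00856/0.00798) = 5.30×10^5 W/m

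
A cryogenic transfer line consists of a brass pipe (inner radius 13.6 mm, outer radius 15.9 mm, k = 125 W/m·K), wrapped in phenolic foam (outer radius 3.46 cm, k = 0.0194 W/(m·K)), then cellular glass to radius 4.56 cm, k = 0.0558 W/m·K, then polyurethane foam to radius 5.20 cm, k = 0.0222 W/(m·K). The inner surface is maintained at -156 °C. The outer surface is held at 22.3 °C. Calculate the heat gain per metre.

Series thermal resistances, inner to outer:
  R'_brass = ln(0.0159/0.0136)/(2πk) = 0.1562/(2π·125) = 1.989×10^-4 m·K/W
  R'_phenolic foam = ln(0.0346/0.0159)/(2πk) = 0.7775/(2π·0.0194) = 6.379 m·K/W
  R'_cellular glass = ln(0.0456/0.0346)/(2πk) = 0.2761/(2π·0.0558) = 0.7874 m·K/W
  R'_polyurethane foam = ln(0.0520/0.0456)/(2πk) = 0.1313/(2π·0.0222) = 0.9416 m·K/W
ΣR = 1.989×10^-4 + 6.379 + 0.7874 + 0.9416 = 8.108 m·K/W
Q' = ΔT/ΣR = (-156 °C − 22.3 °C)/8.108 = -22.0 W/m
(Negative Q' ⇒ heat flows inward; heat gain = 22.0 W/m.)

Q' = 22.0 W/m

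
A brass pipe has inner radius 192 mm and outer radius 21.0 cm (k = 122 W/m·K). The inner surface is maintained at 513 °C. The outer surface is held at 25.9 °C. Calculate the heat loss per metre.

Q' = 4.17×10^6 W/m

Q' = 2πk·ΔT/ln(r₂/r₁) = 2π × 122 × 487.1 / ln(0.210/0.192) = 4.17×10^6 W/m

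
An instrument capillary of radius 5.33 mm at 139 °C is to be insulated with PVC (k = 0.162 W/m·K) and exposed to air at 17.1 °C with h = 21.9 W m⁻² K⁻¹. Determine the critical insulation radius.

For a cylinder, r_cr = k_ins/h = 0.162/21.9 = 0.00740 m = 0.740 cm

r_cr = 0.740 cm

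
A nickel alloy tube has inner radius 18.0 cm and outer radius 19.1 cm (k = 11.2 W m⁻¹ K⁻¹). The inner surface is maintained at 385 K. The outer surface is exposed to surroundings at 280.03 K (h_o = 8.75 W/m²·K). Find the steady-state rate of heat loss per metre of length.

Resistance network (inner→outer):
  R'_nickel alloy = ln(0.191/0.180)/(2πk) = 0.05932/(2π·11.2) = 8.429×10^-4 m·K/W
  R'_conv,out = 1/(2πr h) = 1/(2π·0.191·8.75) = 0.09523 m·K/W
ΣR = 8.429×10^-4 + 0.09523 = 0.09607 m·K/W
Q' = ΔT/ΣR = (385 K − 280.03 K)/0.09607 = 1090 W/m

Q' = 1090 W/m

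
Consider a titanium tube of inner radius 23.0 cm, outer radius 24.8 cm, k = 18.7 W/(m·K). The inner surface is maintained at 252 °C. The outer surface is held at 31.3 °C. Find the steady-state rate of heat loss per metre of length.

Q' = 344 kW/m

Q' = 2πk·ΔT/ln(r₂/r₁) = 2π × 18.7 × 220.7 / ln(0.248/0.230) = 3.44×10^5 W/m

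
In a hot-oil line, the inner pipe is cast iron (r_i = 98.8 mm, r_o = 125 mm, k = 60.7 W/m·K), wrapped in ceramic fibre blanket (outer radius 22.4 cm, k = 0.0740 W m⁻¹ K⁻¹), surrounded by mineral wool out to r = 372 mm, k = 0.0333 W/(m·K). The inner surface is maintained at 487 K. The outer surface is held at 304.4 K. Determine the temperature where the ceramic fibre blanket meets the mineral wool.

Resistance network (inner→outer):
  R'_cast iron = ln(0.125/0.0988)/(2πk) = 0.2352/(2π·60.7) = 6.167×10^-4 m·K/W
  R'_ceramic fibre blanket = ln(0.224/0.125)/(2πk) = 0.5833/(2π·0.0740) = 1.255 m·K/W
  R'_mineral wool = ln(0.372/0.224)/(2πk) = 0.5072/(2π·0.0333) = 2.424 m·K/W
ΣR = 6.167×10^-4 + 1.255 + 2.424 = 3.680 m·K/W
Q' = ΔT/ΣR = (487 K − 304.4 K)/3.680 = 49.62 W/m
From the inner boundary to the ceramic fibre blanket/mineral wool interface, ΣR_partial = 1.256 m·K/W.
T_interface = T_in − Q'·ΣR_partial = 487 K − (49.62)(1.256) = 425 K

T = 425 K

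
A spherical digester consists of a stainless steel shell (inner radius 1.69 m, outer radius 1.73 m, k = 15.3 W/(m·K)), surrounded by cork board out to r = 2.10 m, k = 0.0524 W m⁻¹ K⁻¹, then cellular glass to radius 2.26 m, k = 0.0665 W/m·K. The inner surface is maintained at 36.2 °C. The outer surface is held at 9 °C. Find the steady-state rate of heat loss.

Series thermal resistances, inner to outer:
  R_stainless steel = (1/1.69 − 1/1.73)/(4πk) = 0.01368/(4π·15.3) = 7.116×10^-5 K/W
  R_cork board = (1/1.73 − 1/2.10)/(4πk) = 0.1018/(4π·0.0524) = 0.1547 K/W
  R_cellular glass = (1/2.10 − 1/2.26)/(4πk) = 0.03371/(4π·0.0665) = 0.04034 K/W
ΣR = 7.116×10^-5 + 0.1547 + 0.04034 = 0.1951 K/W
Q = ΔT/ΣR = (36.2 °C − 9 °C)/0.1951 = 139 W

Q = 139 W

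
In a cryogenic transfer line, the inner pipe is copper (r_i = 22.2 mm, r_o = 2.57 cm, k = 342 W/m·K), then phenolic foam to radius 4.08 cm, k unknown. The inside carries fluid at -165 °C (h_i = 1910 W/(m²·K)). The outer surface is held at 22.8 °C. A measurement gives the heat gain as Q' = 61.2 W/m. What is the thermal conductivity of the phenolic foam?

k = 0.0240 W/m·K

ΣR = ΔT/Q' = |-165 − 22.8|/61.2 = 3.069 m·K/W
Known resistances:
  R'_conv,in = 1/(2πr h) = 1/(2π·0.0222·1910) = 0.003753 m·K/W
  R'_copper = ln(0.0257/0.0222)/(2πk) = 0.1464/(2π·342) = 6.813×10^-5 m·K/W
R_phenolic foam = ΣR − ΣR_known = 3.069 − 0.003821 = 3.065 m·K/W
ln(r₂/r₁)/(2πk) = 3.065 ⇒ k = 0.4622/(2π·3.065) = 0.0240 W/m·K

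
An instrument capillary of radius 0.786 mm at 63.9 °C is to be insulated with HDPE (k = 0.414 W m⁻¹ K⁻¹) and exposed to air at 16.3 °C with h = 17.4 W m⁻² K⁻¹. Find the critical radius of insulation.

r_cr = 2.38 cm

For a cylinder, r_cr = k_ins/h = 0.414/17.4 = 0.0238 m = 2.38 cm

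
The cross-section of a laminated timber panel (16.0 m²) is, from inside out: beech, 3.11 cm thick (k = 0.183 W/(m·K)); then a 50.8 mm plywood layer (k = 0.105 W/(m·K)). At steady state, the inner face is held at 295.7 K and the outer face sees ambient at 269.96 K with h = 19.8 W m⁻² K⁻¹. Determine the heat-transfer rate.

Q = 585 W

Treat each layer as a resistance in series:
  R_beech = L/(kA) = 0.0311/(0.183·16.0) = 0.01062 K/W
  R_plywood = L/(kA) = 0.0508/(0.105·16.0) = 0.03024 K/W
  R_conv,out = 1/(hA) = 1/(19.8·16.0) = 0.003157 K/W
ΣR = 0.01062 + 0.03024 + 0.003157 = 0.04402 K/W
Q = ΔT/ΣR = (295.7 K − 269.96 K)/0.04402 = 585 W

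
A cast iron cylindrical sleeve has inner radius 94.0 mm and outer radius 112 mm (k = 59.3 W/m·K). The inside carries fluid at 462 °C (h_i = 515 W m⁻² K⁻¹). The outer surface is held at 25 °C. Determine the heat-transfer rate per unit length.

Series thermal resistances, inner to outer:
  R'_conv,in = 1/(2πr h) = 1/(2π·0.0940·515) = 0.003288 m·K/W
  R'_cast iron = ln(0.112/0.0940)/(2πk) = 0.1752/(2π·59.3) = 4.702×10^-4 m·K/W
ΣR = 0.003288 + 4.702×10^-4 = 0.003758 m·K/W
Q' = ΔT/ΣR = (462 °C − 25 °C)/0.003758 = 1.16×10^5 W/m

Q' = 116 kW/m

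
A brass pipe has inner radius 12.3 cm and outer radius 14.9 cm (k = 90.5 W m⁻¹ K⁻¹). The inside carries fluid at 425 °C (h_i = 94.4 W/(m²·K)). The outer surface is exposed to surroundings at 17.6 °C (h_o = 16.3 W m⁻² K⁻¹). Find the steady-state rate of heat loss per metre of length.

Q' = 5.12 kW/m

Series thermal resistances, inner to outer:
  R'_conv,in = 1/(2πr h) = 1/(2π·0.123·94.4) = 0.01371 m·K/W
  R'_brass = ln(0.149/0.123)/(2πk) = 0.1918/(2π·90.5) = 3.372×10^-4 m·K/W
  R'_conv,out = 1/(2πr h) = 1/(2π·0.149·16.3) = 0.06553 m·K/W
ΣR = 0.01371 + 3.372×10^-4 + 0.06553 = 0.07958 m·K/W
Q' = ΔT/ΣR = (425 °C − 17.6 °C)/0.07958 = 5120 W/m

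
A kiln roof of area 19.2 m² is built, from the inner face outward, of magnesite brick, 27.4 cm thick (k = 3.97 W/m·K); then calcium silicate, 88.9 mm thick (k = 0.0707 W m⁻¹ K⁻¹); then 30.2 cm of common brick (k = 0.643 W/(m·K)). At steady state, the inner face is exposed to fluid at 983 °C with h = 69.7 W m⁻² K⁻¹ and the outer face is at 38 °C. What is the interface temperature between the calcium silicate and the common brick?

T = 283 °C

Series thermal resistances, inner to outer:
  R_conv,in = 1/(hA) = 1/(69.7·19.2) = 7.473×10^-4 K/W
  R_magnesite brick = L/(kA) = 0.274/(3.97·19.2) = 0.003595 K/W
  R_calcium silicate = L/(kA) = 0.0889/(0.0707·19.2) = 0.06549 K/W
  R_common brick = L/(kA) = 0.302/(0.643·19.2) = 0.02446 K/W
ΣR = 7.473×10^-4 + 0.003595 + 0.06549 + 0.02446 = 0.09429 K/W
Q = ΔT/ΣR = (983 °C − 38 °C)/0.09429 = 10020 W
From the inner boundary to the calcium silicate/common brick interface, ΣR_partial = 0.06983 K/W.
T_interface = T_in − Q·ΣR_partial = 983 °C − (10020)(0.06983) = 283 °C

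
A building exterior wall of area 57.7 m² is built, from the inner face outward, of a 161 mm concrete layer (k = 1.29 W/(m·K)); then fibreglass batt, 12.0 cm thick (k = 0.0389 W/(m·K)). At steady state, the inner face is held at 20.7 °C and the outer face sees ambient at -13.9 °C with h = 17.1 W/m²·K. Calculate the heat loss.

Treat each layer as a resistance in series:
  R_concrete = L/(kA) = 0.161/(1.29·57.7) = 0.002163 K/W
  R_fibreglass batt = L/(kA) = 0.120/(0.0389·57.7) = 0.05346 K/W
  R_conv,out = 1/(hA) = 1/(17.1·57.7) = 0.001014 K/W
ΣR = 0.002163 + 0.05346 + 0.001014 = 0.05664 K/W
Q = ΔT/ΣR = (20.7 °C − -13.9 °C)/0.05664 = 611 W

Q = 611 W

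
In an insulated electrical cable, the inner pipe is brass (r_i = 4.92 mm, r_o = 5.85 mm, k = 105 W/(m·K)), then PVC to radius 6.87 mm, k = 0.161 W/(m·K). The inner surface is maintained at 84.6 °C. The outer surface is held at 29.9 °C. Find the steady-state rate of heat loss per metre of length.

Q' = 344 W/m

Treat each layer as a resistance in series:
  R'_brass = ln(0.00585/0.00492)/(2πk) = 0.1731/(2π·105) = 2.624×10^-4 m·K/W
  R'_PVC = ln(0.00687/0.00585)/(2πk) = 0.1607/(2π·0.161) = 0.1589 m·K/W
ΣR = 2.624×10^-4 + 0.1589 = 0.1592 m·K/W
Q' = ΔT/ΣR = (84.6 °C − 29.9 °C)/0.1592 = 344 W/m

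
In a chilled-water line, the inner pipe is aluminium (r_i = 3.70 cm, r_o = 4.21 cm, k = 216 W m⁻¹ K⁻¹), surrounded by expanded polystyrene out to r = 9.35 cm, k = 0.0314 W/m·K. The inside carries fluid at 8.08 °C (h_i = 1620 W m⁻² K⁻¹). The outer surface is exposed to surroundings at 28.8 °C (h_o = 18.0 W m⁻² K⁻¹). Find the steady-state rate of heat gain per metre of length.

Q' = 5.00 W/m

Treat each layer as a resistance in series:
  R'_conv,in = 1/(2πr h) = 1/(2π·0.0370·1620) = 0.002655 m·K/W
  R'_aluminium = ln(0.0421/0.0370)/(2πk) = 0.1291/(2π·216) = 9.515×10^-5 m·K/W
  R'_expanded polystyrene = ln(0.0935/0.0421)/(2πk) = 0.7979/(2π·0.0314) = 4.044 m·K/W
  R'_conv,out = 1/(2πr h) = 1/(2π·0.0935·18.0) = 0.09457 m·K/W
ΣR = 0.002655 + 9.515×10^-5 + 4.044 + 0.09457 = 4.141 m·K/W
Q' = ΔT/ΣR = (8.08 °C − 28.8 °C)/4.141 = -5.00 W/m
(Negative Q' ⇒ heat flows inward; heat gain = 5.00 W/m.)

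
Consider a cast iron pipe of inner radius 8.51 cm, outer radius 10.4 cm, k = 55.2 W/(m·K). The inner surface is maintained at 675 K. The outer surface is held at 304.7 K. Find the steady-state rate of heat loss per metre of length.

Q' = 2πk·ΔT/ln(r₂/r₁) = 2π × 55.2 × 370.3 / ln(0.104/0.0851) = 6.40×10^5 W/m

Q' = 640 kW/m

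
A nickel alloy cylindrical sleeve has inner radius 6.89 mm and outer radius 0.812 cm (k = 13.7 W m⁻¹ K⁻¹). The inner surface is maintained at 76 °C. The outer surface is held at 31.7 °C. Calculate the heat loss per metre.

Q' = 2πk·ΔT/ln(r₂/r₁) = 2π × 13.7 × 44.3 / ln(0.00812/0.00689) = 23200 W/m

Q' = 23.2 kW/m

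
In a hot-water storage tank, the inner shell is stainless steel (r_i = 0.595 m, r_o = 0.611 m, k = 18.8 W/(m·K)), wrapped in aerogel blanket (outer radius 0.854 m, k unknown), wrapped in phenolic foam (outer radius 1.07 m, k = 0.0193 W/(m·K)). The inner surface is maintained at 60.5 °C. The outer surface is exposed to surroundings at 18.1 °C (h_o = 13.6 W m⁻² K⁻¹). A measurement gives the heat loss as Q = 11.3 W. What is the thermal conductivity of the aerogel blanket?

k = 0.0134 W/m·K

ΣR = ΔT/Q = |60.5 − 18.1|/11.3 = 3.752 K/W
Known resistances:
  R_stainless steel = (1/0.595 − 1/0.611)/(4πk) = 0.04401/(4π·18.8) = 1.863×10^-4 K/W
  R_phenolic foam = (1/0.854 − 1/1.07)/(4πk) = 0.2364/(4π·0.0193) = 0.9746 K/W
  R_conv,out = 1/(4πr²h) = 1/(4π·1.07²·13.6) = 0.005111 K/W
R_aerogel blanket = ΣR − ΣR_known = 3.752 − 0.9799 = 2.772 K/W
(1/r₁−1/r₂)/(4πk) = 2.772 ⇒ k = 0.4657/(4π·2.772) = 0.0134 W/m·K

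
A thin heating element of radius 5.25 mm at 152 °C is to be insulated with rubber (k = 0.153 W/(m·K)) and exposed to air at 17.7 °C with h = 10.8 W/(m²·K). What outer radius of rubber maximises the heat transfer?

r_cr = 1.42 cm

For a cylinder, r_cr = k_ins/h = 0.153/10.8 = 0.0142 m = 1.42 cm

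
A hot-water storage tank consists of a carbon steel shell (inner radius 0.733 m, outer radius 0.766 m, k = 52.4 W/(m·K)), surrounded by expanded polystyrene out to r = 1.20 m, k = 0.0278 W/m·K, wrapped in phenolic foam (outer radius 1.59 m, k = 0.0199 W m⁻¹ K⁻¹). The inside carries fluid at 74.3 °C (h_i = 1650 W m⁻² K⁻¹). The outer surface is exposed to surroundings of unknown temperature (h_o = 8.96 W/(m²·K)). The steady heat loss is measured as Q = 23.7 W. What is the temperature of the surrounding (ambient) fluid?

T_out = 22.8 °C

Series resistances:
  R_conv,in = 1/(4πr²h) = 1/(4π·0.733²·1650) = 8.976×10^-5 K/W
  R_carbon steel = (1/0.733 − 1/0.766)/(4πk) = 0.05877/(4π·52.4) = 8.926×10^-5 K/W
  R_expanded polystyrene = (1/0.766 − 1/1.20)/(4πk) = 0.4721/(4π·0.0278) = 1.352 K/W
  R_phenolic foam = (1/1.20 − 1/1.59)/(4πk) = 0.2044/(4π·0.0199) = 0.8174 K/W
  R_conv,out = 1/(4πr²h) = 1/(4π·1.59²·8.96) = 0.003513 K/W
ΣR = 2.173 K/W
ΔT = Q·ΣR = 23.7 × 2.173 = 51.50 K
Heat flows outward, so T_out = T_in − ΔT = 74.3 − 51.50 = 22.8 °C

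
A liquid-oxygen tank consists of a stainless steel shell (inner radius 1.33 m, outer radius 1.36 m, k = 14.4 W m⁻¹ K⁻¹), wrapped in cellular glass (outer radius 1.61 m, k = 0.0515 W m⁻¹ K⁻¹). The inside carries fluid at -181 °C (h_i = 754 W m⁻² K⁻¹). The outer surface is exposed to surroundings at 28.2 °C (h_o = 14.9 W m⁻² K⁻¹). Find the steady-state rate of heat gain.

Q = 1170 W

Resistance network (inner→outer):
  R_conv,in = 1/(4πr²h) = 1/(4π·1.33²·754) = 5.966×10^-5 K/W
  R_stainless steel = (1/1.33 − 1/1.36)/(4πk) = 0.01659/(4π·14.4) = 9.166×10^-5 K/W
  R_cellular glass = (1/1.36 − 1/1.61)/(4πk) = 0.1142/(4π·0.0515) = 0.1764 K/W
  R_conv,out = 1/(4πr²h) = 1/(4π·1.61²·14.9) = 0.002060 K/W
ΣR = 5.966×10^-5 + 9.166×10^-5 + 0.1764 + 0.002060 = 0.1786 K/W
Q = ΔT/ΣR = (-181 °C − 28.2 °C)/0.1786 = -1170 W
(Negative Q ⇒ heat flows inward; heat gain = 1170 W.)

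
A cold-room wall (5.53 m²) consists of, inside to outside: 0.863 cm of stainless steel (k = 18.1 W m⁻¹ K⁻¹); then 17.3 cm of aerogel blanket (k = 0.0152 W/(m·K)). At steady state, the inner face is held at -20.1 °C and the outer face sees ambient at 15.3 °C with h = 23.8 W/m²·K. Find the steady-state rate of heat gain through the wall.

Series thermal resistances, inner to outer:
  R_stainless steel = L/(kA) = 0.00863/(18.1·5.53) = 8.622×10^-5 K/W
  R_aerogel blanket = L/(kA) = 0.173/(0.0152·5.53) = 2.058 K/W
  R_conv,out = 1/(hA) = 1/(23.8·5.53) = 0.007598 K/W
ΣR = 8.622×10^-5 + 2.058 + 0.007598 = 2.066 K/W
Q = ΔT/ΣR = (-20.1 °C − 15.3 °C)/2.066 = -17.1 W
(Negative Q ⇒ heat flows inward; heat gain = 17.1 W.)

Q = 17.1 W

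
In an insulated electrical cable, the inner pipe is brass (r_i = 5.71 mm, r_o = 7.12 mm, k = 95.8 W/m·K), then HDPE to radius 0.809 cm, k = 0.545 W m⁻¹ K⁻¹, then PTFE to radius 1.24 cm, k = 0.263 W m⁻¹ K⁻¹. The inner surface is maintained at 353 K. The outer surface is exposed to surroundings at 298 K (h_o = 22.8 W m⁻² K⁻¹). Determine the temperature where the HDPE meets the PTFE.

T = 350.6 K

Treat each layer as a resistance in series:
  R'_brass = ln(0.00712/0.00571)/(2πk) = 0.2207/(2π·95.8) = 3.666×10^-4 m·K/W
  R'_HDPE = ln(0.00809/0.00712)/(2πk) = 0.1277/(2π·0.545) = 0.03730 m·K/W
  R'_PTFE = ln(0.0124/0.00809)/(2πk) = 0.4271/(2π·0.263) = 0.2584 m·K/W
  R'_conv,out = 1/(2πr h) = 1/(2π·0.0124·22.8) = 0.5629 m·K/W
ΣR = 3.666×10^-4 + 0.03730 + 0.2584 + 0.5629 = 0.8590 m·K/W
Q' = ΔT/ΣR = (353 K − 298 K)/0.8590 = 64.03 W/m
From the inner boundary to the HDPE/PTFE interface, ΣR_partial = 0.03767 m·K/W.
T_interface = T_in − Q'·ΣR_partial = 353 K − (64.03)(0.03767) = 350.6 K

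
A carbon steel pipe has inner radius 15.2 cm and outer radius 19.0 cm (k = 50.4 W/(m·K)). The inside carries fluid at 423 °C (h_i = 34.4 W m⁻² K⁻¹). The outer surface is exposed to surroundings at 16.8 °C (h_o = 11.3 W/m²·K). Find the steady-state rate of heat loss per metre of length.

Resistance network (inner→outer):
  R'_conv,in = 1/(2πr h) = 1/(2π·0.152·34.4) = 0.03044 m·K/W
  R'_carbon steel = ln(0.190/0.152)/(2πk) = 0.2231/(2π·50.4) = 7.047×10^-4 m·K/W
  R'_conv,out = 1/(2πr h) = 1/(2π·0.190·11.3) = 0.07413 m·K/W
ΣR = 0.03044 + 7.047×10^-4 + 0.07413 = 0.1053 m·K/W
Q' = ΔT/ΣR = (423 °C − 16.8 °C)/0.1053 = 3860 W/m

Q' = 3860 W/m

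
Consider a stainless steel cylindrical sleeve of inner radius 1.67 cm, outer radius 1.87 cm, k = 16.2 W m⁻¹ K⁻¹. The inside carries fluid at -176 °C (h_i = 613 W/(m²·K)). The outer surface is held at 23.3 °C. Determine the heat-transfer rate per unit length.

Series thermal resistances, inner to outer:
  R'_conv,in = 1/(2πr h) = 1/(2π·0.0167·613) = 0.01555 m·K/W
  R'_stainless steel = ln(0.0187/0.0167)/(2πk) = 0.1131/(2π·16.2) = 0.001111 m·K/W
ΣR = 0.01555 + 0.001111 = 0.01666 m·K/W
Q' = ΔT/ΣR = (-176 °C − 23.3 °C)/0.01666 = -12000 W/m
(Negative Q' ⇒ heat flows inward; heat gain = 12000 W/m.)

Q' = 12.0 kW/m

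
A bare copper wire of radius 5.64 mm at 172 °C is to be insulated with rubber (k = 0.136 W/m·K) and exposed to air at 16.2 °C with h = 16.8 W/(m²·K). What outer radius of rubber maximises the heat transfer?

For a cylinder, r_cr = k_ins/h = 0.136/16.8 = 0.00810 m = 0.810 cm

r_cr = 0.810 cm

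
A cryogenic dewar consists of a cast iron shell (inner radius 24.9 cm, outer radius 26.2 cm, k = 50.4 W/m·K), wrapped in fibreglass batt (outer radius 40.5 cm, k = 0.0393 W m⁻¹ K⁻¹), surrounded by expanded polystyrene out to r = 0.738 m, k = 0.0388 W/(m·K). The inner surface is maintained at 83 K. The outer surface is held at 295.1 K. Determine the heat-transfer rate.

Q = 42.3 W

Resistance network (inner→outer):
  R_cast iron = (1/0.249 − 1/0.262)/(4πk) = 0.1993/(4π·50.4) = 3.146×10^-4 K/W
  R_fibreglass batt = (1/0.262 − 1/0.405)/(4πk) = 1.348/(4π·0.0393) = 2.729 K/W
  R_expanded polystyrene = (1/0.405 − 1/0.738)/(4πk) = 1.114/(4π·0.0388) = 2.285 K/W
ΣR = 3.146×10^-4 + 2.729 + 2.285 = 5.014 K/W
Q = ΔT/ΣR = (83 K − 295.1 K)/5.014 = -42.3 W
(Negative Q ⇒ heat flows inward; heat gain = 42.3 W.)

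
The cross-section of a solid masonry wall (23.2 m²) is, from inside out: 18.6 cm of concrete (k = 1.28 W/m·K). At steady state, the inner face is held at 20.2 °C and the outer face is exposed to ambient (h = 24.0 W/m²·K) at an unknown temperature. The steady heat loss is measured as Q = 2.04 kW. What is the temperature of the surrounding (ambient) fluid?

Series resistances:
  R_concrete = L/(kA) = 0.186/(1.28·23.2) = 0.006263 K/W
  R_conv,out = 1/(hA) = 1/(24.0·23.2) = 0.001796 K/W
ΣR = 0.008059 K/W
ΔT = Q·ΣR = 2040 × 0.008059 = 16.44 K
Heat flows outward, so T_out = T_in − ΔT = 20.2 − 16.44 = 3.76 °C

T_out = 3.76 °C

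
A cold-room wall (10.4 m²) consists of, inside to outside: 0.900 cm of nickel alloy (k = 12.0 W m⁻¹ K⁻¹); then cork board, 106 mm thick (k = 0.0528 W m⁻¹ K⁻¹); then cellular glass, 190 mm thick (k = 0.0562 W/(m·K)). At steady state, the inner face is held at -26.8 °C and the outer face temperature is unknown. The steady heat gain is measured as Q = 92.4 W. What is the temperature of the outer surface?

T_out = 21.1 °C

Series resistances:
  R_nickel alloy = L/(kA) = 0.00900/(12.0·10.4) = 7.212×10^-5 K/W
  R_cork board = L/(kA) = 0.106/(0.0528·10.4) = 0.1930 K/W
  R_cellular glass = L/(kA) = 0.190/(0.0562·10.4) = 0.3251 K/W
ΣR = 0.5182 K/W
ΔT = Q·ΣR = 92.4 × 0.5182 = 47.88 K
Heat flows inward, so T_out = T_in + ΔT = -26.8 + 47.88 = 21.1 °C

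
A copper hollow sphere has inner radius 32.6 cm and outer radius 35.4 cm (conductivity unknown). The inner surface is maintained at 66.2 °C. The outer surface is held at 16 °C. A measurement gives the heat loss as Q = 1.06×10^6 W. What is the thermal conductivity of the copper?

k = 408 W/m·K

ΣR = ΔT/Q = |66.2 − 16|/1.06×10^6 = 4.736×10^-5 K/W
(1/r₁−1/r₂)/(4πk) = 4.736×10^-5 ⇒ k = 0.2426/(4π·4.736×10^-5) = 408 W/m·K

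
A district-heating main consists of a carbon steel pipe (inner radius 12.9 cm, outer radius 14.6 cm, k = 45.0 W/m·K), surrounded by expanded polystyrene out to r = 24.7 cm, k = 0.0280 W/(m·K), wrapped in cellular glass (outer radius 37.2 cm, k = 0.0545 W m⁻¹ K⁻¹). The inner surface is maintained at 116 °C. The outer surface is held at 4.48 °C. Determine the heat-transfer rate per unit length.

Q' = 26.6 W/m

Treat each layer as a resistance in series:
  R'_carbon steel = ln(0.146/0.129)/(2πk) = 0.1238/(2π·45.0) = 4.378×10^-4 m·K/W
  R'_expanded polystyrene = ln(0.247/0.146)/(2πk) = 0.5258/(2π·0.0280) = 2.989 m·K/W
  R'_cellular glass = ln(0.372/0.247)/(2πk) = 0.4095/(2π·0.0545) = 1.196 m·K/W
ΣR = 4.378×10^-4 + 2.989 + 1.196 = 4.185 m·K/W
Q' = ΔT/ΣR = (116 °C − 4.48 °C)/4.185 = 26.6 W/m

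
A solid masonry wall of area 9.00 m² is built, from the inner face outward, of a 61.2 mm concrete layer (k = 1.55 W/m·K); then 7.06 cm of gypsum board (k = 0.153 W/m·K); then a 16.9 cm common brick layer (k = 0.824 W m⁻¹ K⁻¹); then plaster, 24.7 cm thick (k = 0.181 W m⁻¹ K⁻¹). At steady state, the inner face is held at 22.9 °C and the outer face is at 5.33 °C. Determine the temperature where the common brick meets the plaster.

T = 16.9 °C

Resistance network (inner→outer):
  R_concrete = L/(kA) = 0.0612/(1.55·9.00) = 0.004387 K/W
  R_gypsum board = L/(kA) = 0.0706/(0.153·9.00) = 0.05127 K/W
  R_common brick = L/(kA) = 0.169/(0.824·9.00) = 0.02279 K/W
  R_plaster = L/(kA) = 0.247/(0.181·9.00) = 0.1516 K/W
ΣR = 0.004387 + 0.05127 + 0.02279 + 0.1516 = 0.2300 K/W
Q = ΔT/ΣR = (22.9 °C − 5.33 °C)/0.2300 = 76.39 W
From the inner boundary to the common brick/plaster interface, ΣR_partial = 0.07845 K/W.
T_interface = T_in − Q·ΣR_partial = 22.9 °C − (76.39)(0.07845) = 16.9 °C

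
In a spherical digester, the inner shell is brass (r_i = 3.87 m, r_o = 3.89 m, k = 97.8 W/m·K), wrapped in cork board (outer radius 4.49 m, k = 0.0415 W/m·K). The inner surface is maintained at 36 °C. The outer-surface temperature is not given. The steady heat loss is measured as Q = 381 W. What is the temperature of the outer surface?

T_out = 10.9 °C

Series resistances:
  R_brass = (1/3.87 − 1/3.89)/(4πk) = 0.001329/(4π·97.8) = 1.081×10^-6 K/W
  R_cork board = (1/3.89 − 1/4.49)/(4πk) = 0.03435/(4π·0.0415) = 0.06587 K/W
ΣR = 0.06587 K/W
ΔT = Q·ΣR = 381 × 0.06587 = 25.10 K
Heat flows outward, so T_out = T_in − ΔT = 36 − 25.10 = 10.9 °C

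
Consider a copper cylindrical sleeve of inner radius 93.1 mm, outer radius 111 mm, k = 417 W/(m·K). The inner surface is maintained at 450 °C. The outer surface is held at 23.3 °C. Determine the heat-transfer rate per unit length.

Q' = 2πk·ΔT/ln(r₂/r₁) = 2π × 417 × 426.7 / ln(0.111/0.0931) = 6.36×10^6 W/m

Q' = 6360 kW/m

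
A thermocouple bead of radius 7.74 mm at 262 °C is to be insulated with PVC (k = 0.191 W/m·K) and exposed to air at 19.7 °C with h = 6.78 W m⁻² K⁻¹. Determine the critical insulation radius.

r_cr = 5.63 cm

For a sphere, r_cr = 2k_ins/h = 2·0.191/6.78 = 0.0563 m = 5.63 cm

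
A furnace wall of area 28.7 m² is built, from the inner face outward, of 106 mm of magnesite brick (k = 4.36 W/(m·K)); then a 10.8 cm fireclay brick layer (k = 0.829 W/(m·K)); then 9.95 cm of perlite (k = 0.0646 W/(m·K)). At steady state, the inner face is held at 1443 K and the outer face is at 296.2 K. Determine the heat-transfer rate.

Treat each layer as a resistance in series:
  R_magnesite brick = L/(kA) = 0.106/(4.36·28.7) = 8.471×10^-4 K/W
  R_fireclay brick = L/(kA) = 0.108/(0.829·28.7) = 0.004539 K/W
  R_perlite = L/(kA) = 0.0995/(0.0646·28.7) = 0.05367 K/W
ΣR = 8.471×10^-4 + 0.004539 + 0.05367 = 0.05906 K/W
Q = ΔT/ΣR = (1443 K − 296.2 K)/0.05906 = 19400 W

Q = 19400 W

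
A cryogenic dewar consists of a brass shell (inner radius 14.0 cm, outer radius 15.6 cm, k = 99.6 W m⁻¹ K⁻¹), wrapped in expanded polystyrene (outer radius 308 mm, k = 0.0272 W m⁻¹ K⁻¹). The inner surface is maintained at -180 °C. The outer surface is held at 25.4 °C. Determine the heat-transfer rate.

Resistance network (inner→outer):
  R_brass = (1/0.140 − 1/0.156)/(4πk) = 0.7326/(4π·99.6) = 5.853×10^-4 K/W
  R_expanded polystyrene = (1/0.156 − 1/0.308)/(4πk) = 3.164/(4π·0.0272) = 9.255 K/W
ΣR = 5.853×10^-4 + 9.255 = 9.256 K/W
Q = ΔT/ΣR = (-180 °C − 25.4 °C)/9.256 = -22.2 W
(Negative Q ⇒ heat flows inward; heat gain = 22.2 W.)

Q = 22.2 W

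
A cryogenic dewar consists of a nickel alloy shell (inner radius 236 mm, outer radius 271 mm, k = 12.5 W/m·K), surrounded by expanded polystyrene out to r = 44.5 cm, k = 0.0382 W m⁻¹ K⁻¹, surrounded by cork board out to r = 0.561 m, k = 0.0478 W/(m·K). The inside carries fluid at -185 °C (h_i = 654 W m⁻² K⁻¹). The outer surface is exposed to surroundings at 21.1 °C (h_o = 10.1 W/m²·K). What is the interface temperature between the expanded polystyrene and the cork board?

Series thermal resistances, inner to outer:
  R_conv,in = 1/(4πr²h) = 1/(4π·0.236²·654) = 0.002185 K/W
  R_nickel alloy = (1/0.236 − 1/0.271)/(4πk) = 0.5473/(4π·12.5) = 0.003484 K/W
  R_expanded polystyrene = (1/0.271 − 1/0.445)/(4πk) = 1.443/(4π·0.0382) = 3.006 K/W
  R_cork board = (1/0.445 − 1/0.561)/(4πk) = 0.4647/(4π·0.0478) = 0.7736 K/W
  R_conv,out = 1/(4πr²h) = 1/(4π·0.561²·10.1) = 0.02503 K/W
ΣR = 0.002185 + 0.003484 + 3.006 + 0.7736 + 0.02503 = 3.810 K/W
Q = ΔT/ΣR = (-185 °C − 21.1 °C)/3.810 = -54.09 W
From the inner boundary to the expanded polystyrene/cork board interface, ΣR_partial = 3.012 K/W.
T_interface = T_in − Q·ΣR_partial = -185 °C − (-54.09)(3.012) = -22.1 °C

T = -22.1 °C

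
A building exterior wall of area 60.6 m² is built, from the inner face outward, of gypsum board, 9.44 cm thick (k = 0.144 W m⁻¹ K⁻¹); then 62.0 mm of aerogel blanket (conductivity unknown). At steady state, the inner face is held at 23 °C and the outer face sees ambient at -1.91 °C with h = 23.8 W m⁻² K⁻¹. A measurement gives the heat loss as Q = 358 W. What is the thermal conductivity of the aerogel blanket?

ΣR = ΔT/Q = |23 − -1.91|/358 = 0.06958 K/W
Known resistances:
  R_gypsum board = L/(kA) = 0.0944/(0.144·60.6) = 0.01082 K/W
  R_conv,out = 1/(hA) = 1/(23.8·60.6) = 6.933×10^-4 K/W
R_aerogel blanket = ΣR − ΣR_known = 0.06958 − 0.01151 = 0.05807 K/W
L/(kA) = 0.05807 ⇒ k = 0.0620/(0.05807·60.6) = 0.0176 W/m·K

k = 0.0176 W/m·K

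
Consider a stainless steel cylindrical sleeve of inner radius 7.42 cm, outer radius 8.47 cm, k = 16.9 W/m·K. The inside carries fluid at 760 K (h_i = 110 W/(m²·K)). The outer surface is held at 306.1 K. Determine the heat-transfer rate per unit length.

Q' = 21900 W/m

Series thermal resistances, inner to outer:
  R'_conv,in = 1/(2πr h) = 1/(2π·0.0742·110) = 0.01950 m·K/W
  R'_stainless steel = ln(0.0847/0.0742)/(2πk) = 0.1324/(2π·16.9) = 0.001246 m·K/W
ΣR = 0.01950 + 0.001246 = 0.02075 m·K/W
Q' = ΔT/ΣR = (760 K − 306.1 K)/0.02075 = 21900 W/m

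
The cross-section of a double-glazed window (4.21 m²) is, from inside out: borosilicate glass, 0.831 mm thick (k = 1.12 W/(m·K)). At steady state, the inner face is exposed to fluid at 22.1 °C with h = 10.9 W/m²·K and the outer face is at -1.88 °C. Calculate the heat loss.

Resistance network (inner→outer):
  R_conv,in = 1/(hA) = 1/(10.9·4.21) = 0.02179 K/W
  R_borosilicate glass = L/(kA) = 8.31×10^-4/(1.12·4.21) = 1.762×10^-4 K/W
ΣR = 0.02179 + 1.762×10^-4 = 0.02197 K/W
Q = ΔT/ΣR = (22.1 °C − -1.88 °C)/0.02197 = 1090 W

Q = 1090 W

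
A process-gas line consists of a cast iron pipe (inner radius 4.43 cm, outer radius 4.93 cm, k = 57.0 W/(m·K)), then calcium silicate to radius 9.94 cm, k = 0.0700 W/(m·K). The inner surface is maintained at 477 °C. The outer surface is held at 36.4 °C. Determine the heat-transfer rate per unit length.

Treat each layer as a resistance in series:
  R'_cast iron = ln(0.0493/0.0443)/(2πk) = 0.1069/(2π·57.0) = 2.986×10^-4 m·K/W
  R'_calcium silicate = ln(0.0994/0.0493)/(2πk) = 0.7012/(2π·0.0700) = 1.594 m·K/W
ΣR = 2.986×10^-4 + 1.594 = 1.594 m·K/W
Q' = ΔT/ΣR = (477 °C − 36.4 °C)/1.594 = 276 W/m

Q' = 276 W/m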